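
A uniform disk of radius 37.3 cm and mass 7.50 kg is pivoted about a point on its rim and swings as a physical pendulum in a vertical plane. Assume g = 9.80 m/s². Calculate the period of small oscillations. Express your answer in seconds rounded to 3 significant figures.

1.50 s

I_cm = ½mr² = 0.5217 kg·m². The pivot is at distance d = 0.373 m from the centre of mass.
By the parallel-axis theorem, I = I_cm + md² = 0.5217 + 1.043 = 1.565 kg·m².
T = 2π√(I/(mgd)) = 2π√(1.565/(7.50 × 9.80 × 0.373)) = 1.50 s.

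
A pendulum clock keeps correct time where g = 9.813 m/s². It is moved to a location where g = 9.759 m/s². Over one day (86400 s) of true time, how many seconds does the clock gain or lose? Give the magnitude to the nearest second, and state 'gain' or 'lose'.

lose 238 s

The clock's period scales as T ∝ 1/√g, so T'/T = √(9.813/9.759) = 1.00276.
In 86400 s of true time the clock registers 86400/1.00276 = 86161.9 s, so it loses 238 s.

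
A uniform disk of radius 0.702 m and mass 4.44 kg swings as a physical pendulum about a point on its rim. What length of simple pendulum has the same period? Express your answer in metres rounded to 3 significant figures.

1.05 m

The equivalent simple-pendulum length is L_eq = I/(md), where I is about the pivot and d = 0.7020 m.
I_cm = ½mR² = 1.094 kg·m², so I = I_cm + md² = 1.094 + 2.188 = 3.282 kg·m².
L_eq = 3.282/(4.44 × 0.7020) = 1.05 m.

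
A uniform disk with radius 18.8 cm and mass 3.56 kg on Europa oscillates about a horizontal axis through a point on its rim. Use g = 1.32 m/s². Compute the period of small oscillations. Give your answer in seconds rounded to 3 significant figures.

2.90 s

I_cm = ½mr² = 0.06291 kg·m². The pivot is at distance d = 0.188 m from the centre of mass.
By the parallel-axis theorem, I = I_cm + md² = 0.06291 + 0.1258 = 0.1887 kg·m².
T = 2π√(I/(mgd)) = 2π√(0.1887/(3.56 × 1.32 × 0.188)) = 2.90 s.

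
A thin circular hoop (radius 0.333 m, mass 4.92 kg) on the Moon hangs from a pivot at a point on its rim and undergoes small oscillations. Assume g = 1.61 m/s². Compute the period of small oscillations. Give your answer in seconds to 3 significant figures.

I_cm = mr² = 0.5456 kg·m². The pivot is at distance d = 0.333 m from the centre of mass.
By the parallel-axis theorem, I = I_cm + md² = 0.5456 + 0.5456 = 1.091 kg·m².
T = 2π√(I/(mgd)) = 2π√(1.091/(4.92 × 1.61 × 0.333)) = 4.04 s.

4.04 s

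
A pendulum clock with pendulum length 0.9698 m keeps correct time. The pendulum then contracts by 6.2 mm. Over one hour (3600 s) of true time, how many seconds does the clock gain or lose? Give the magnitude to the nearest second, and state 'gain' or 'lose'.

gain 12 s

T ∝ √L, so T'/T = √(0.96360/0.9698) = 0.996798.
In 3600 s of true time the clock registers 3600/0.996798 = 3611.6 s, so it gains 12 s.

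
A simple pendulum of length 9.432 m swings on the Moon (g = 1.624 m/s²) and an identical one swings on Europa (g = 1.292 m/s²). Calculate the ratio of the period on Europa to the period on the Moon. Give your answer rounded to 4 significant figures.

T ∝ 1/√g, so T₂/T₁ = √(g₁/g₂) = √(1.624/1.292) = 1.121.

1.121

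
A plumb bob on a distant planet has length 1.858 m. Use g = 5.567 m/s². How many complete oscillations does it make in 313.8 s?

T = 2π√(L/g) = 2π√(1.858/5.567) = 3.6299 s.
Number of complete oscillations = ⌊313.8/3.6299⌋ = ⌊86.449⌋ = 86.

86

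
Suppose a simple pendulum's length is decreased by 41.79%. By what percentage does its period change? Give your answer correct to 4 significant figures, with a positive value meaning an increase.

T ∝ √L, so T'/T = √(0.58210) = 0.76295.
Percentage change in T = (0.76295 − 1) × 100% = -23.70%.

-23.70%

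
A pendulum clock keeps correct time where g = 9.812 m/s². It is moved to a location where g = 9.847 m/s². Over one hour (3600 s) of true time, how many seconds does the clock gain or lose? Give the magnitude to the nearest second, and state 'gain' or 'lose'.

gain 6 s

The clock's period scales as T ∝ 1/√g, so T'/T = √(9.812/9.847) = 0.998221.
In 3600 s of true time the clock registers 3600/0.998221 = 3606.4 s, so it gains 6 s.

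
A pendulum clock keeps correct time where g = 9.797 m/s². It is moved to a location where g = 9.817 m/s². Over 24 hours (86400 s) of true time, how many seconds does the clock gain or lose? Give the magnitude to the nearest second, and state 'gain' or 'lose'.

The clock's period scales as T ∝ 1/√g, so T'/T = √(9.797/9.817) = 0.998981.
In 86400 s of true time the clock registers 86400/0.998981 = 86488.1 s, so it gains 88 s.

gain 88 s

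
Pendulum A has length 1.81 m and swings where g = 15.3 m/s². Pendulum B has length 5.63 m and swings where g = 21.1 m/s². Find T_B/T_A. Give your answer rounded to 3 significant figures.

1.50

T = 2π√(L/g), so T_B/T_A = √((L_B/g_B)/(L_A/g_A)) = √((5.63/21.1)/(1.81/15.3)) = 1.50.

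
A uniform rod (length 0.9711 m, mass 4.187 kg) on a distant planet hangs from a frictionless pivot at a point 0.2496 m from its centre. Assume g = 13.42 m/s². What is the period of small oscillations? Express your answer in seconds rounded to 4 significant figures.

For a physical pendulum T = 2π√(I/(mgd)), with d = 0.24960 m from pivot to centre of mass.
I_cm = mL²/12 = 4.187 × 0.9711²/12 = 0.32904 kg·m²; I = I_cm + md² = 0.32904 + 4.187 × 0.24960² = 0.58989 kg·m².
T = 2π√(0.58989/(4.187 × 13.42 × 0.24960)) = 1.289 s.

1.289 s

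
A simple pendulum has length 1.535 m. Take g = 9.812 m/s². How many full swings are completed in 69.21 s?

T = 2π√(L/g) = 2π√(1.535/9.812) = 2.4852 s.
Number of complete oscillations = ⌊69.21/2.4852⌋ = ⌊27.849⌋ = 27.

27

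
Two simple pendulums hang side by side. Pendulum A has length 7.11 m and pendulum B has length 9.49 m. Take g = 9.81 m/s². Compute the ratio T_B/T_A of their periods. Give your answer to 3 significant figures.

T ∝ √L, so T_B/T_A = √(L_B/L_A) = √(9.49/7.11) = 1.16.

1.16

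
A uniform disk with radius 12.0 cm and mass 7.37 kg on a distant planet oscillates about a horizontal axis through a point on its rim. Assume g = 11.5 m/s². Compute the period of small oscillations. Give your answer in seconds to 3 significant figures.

I_cm = ½mr² = 0.05306 kg·m². The pivot is at distance d = 0.120 m from the centre of mass.
By the parallel-axis theorem, I = I_cm + md² = 0.05306 + 0.1061 = 0.1592 kg·m².
T = 2π√(I/(mgd)) = 2π√(0.1592/(7.37 × 11.5 × 0.120)) = 0.786 s.

0.786 s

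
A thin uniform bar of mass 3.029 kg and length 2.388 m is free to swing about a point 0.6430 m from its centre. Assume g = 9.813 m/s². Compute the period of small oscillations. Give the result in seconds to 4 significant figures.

For a physical pendulum T = 2π√(I/(mgd)), with d = 0.64300 m from pivot to centre of mass.
I_cm = mL²/12 = 3.029 × 2.388²/12 = 1.4394 kg·m²; I = I_cm + md² = 1.4394 + 3.029 × 0.64300² = 2.6918 kg·m².
T = 2π√(2.6918/(3.029 × 9.813 × 0.64300)) = 2.358 s.

2.358 s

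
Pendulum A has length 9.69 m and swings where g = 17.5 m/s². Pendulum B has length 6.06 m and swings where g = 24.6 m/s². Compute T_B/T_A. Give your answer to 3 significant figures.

T = 2π√(L/g), so T_B/T_A = √((L_B/g_B)/(L_A/g_A)) = √((6.06/24.6)/(9.69/17.5)) = 0.667.

0.667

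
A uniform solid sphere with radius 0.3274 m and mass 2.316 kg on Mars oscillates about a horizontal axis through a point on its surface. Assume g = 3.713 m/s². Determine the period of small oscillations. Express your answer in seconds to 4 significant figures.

I_cm = (2/5)mr² = 0.099302 kg·m². The pivot is at distance d = 0.3274 m from the centre of mass.
By the parallel-axis theorem, I = I_cm + md² = 0.099302 + 0.24825 = 0.34756 kg·m².
T = 2π√(I/(mgd)) = 2π√(0.34756/(2.316 × 3.713 × 0.3274)) = 2.208 s.

2.208 s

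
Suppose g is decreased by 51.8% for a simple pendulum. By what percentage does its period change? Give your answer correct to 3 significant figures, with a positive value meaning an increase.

44.0%

T ∝ 1/√g, so T'/T = 1/√(0.4820) = 1.440.
Percentage change in T = (1.440 − 1) × 100% = 44.0%.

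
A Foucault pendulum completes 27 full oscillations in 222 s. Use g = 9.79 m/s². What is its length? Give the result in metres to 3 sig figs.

16.8 m

T = 222/27 = 8.222 s.
From T = 2π√(L/g), L = gT²/(4π²) = 9.79 × 8.222²/(4π²) = 16.8 m.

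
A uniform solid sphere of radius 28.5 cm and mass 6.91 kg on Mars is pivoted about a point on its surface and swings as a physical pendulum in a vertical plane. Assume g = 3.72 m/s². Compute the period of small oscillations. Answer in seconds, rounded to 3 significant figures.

2.06 s

I_cm = (2/5)mr² = 0.2245 kg·m². The pivot is at distance d = 0.285 m from the centre of mass.
By the parallel-axis theorem, I = I_cm + md² = 0.2245 + 0.5613 = 0.7858 kg·m².
T = 2π√(I/(mgd)) = 2π√(0.7858/(6.91 × 3.72 × 0.285)) = 2.06 s.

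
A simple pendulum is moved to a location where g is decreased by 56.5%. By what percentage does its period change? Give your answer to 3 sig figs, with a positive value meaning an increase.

T ∝ 1/√g, so T'/T = 1/√(0.4350) = 1.516.
Percentage change in T = (1.516 − 1) × 100% = 51.6%.

51.6%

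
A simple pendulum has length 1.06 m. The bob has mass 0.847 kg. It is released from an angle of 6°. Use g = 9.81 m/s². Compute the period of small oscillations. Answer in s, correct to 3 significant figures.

T = 2π√(L/g) = 2π√(1.06/9.81) = 2π × 0.3287 = 2.07 s.

2.07 s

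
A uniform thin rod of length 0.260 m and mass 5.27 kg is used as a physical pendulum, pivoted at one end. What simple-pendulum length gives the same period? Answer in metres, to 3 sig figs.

0.173 m

The equivalent simple-pendulum length is L_eq = I/(md), where I is about the pivot and d = 0.1300 m.
I_cm = (1/12)mL² = 0.02969 kg·m², so I = I_cm + md² = 0.02969 + 0.08906 = 0.1188 kg·m².
L_eq = 0.1188/(5.27 × 0.1300) = 0.173 m.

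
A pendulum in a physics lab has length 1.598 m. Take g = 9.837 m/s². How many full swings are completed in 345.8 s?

136

T = 2π√(L/g) = 2π√(1.598/9.837) = 2.5324 s.
Number of complete oscillations = ⌊345.8/2.5324⌋ = ⌊136.55⌋ = 136.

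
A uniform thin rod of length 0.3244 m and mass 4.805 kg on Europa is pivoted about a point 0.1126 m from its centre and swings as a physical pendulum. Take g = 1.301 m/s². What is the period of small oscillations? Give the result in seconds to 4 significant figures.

2.404 s

For a physical pendulum T = 2π√(I/(mgd)), with d = 0.11260 m from pivot to centre of mass.
I_cm = mL²/12 = 4.805 × 0.3244²/12 = 0.042138 kg·m²; I = I_cm + md² = 0.042138 + 4.805 × 0.11260² = 0.10306 kg·m².
T = 2π√(0.10306/(4.805 × 1.301 × 0.11260)) = 2.404 s.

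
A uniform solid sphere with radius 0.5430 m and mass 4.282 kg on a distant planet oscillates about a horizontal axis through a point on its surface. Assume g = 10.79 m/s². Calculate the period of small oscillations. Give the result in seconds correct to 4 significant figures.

I_cm = (2/5)mr² = 0.50502 kg·m². The pivot is at distance d = 0.5430 m from the centre of mass.
By the parallel-axis theorem, I = I_cm + md² = 0.50502 + 1.2625 = 1.7676 kg·m².
T = 2π√(I/(mgd)) = 2π√(1.7676/(4.282 × 10.79 × 0.5430)) = 1.668 s.

1.668 s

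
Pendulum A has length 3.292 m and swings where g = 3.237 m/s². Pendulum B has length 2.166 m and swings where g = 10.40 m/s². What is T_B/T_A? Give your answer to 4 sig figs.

T = 2π√(L/g), so T_B/T_A = √((L_B/g_B)/(L_A/g_A)) = √((2.166/10.40)/(3.292/3.237)) = 0.4525.

0.4525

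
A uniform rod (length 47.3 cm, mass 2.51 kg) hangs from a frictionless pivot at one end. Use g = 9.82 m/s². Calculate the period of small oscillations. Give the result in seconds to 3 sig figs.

1.13 s

For a physical pendulum T = 2π√(I/(mgd)), with d = 0.2365 m from pivot to centre of mass.
I_cm = mL²/12 = 2.51 × 0.473²/12 = 0.04680 kg·m²; I = I_cm + md² = 0.04680 + 2.51 × 0.2365² = 0.1872 kg·m².
T = 2π√(0.1872/(2.51 × 9.82 × 0.2365)) = 1.13 s.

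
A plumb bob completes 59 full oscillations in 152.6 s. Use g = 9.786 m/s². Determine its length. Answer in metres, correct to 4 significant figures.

1.658 m

T = 152.6/59 = 2.5864 s.
From T = 2π√(L/g), L = gT²/(4π²) = 9.786 × 2.5864²/(4π²) = 1.658 m.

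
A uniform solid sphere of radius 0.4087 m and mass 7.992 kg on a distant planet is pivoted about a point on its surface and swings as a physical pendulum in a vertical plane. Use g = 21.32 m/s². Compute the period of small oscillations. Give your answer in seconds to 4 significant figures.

1.029 s

I_cm = (2/5)mr² = 0.53398 kg·m². The pivot is at distance d = 0.4087 m from the centre of mass.
By the parallel-axis theorem, I = I_cm + md² = 0.53398 + 1.3349 = 1.8689 kg·m².
T = 2π√(I/(mgd)) = 2π√(1.8689/(7.992 × 21.32 × 0.4087)) = 1.029 s.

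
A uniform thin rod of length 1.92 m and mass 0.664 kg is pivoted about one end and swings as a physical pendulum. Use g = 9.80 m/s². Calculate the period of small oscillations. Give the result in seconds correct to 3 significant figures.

For a physical pendulum T = 2π√(I/(mgd)), with d = 0.9600 m from pivot to centre of mass.
I_cm = mL²/12 = 0.664 × 1.92²/12 = 0.2040 kg·m²; I = I_cm + md² = 0.2040 + 0.664 × 0.9600² = 0.8159 kg·m².
T = 2π√(0.8159/(0.664 × 9.80 × 0.9600)) = 2.27 s.

2.27 s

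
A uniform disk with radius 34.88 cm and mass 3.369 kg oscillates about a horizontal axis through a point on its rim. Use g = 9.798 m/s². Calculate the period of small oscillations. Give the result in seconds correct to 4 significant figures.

I_cm = ½mr² = 0.20494 kg·m². The pivot is at distance d = 0.3488 m from the centre of mass.
By the parallel-axis theorem, I = I_cm + md² = 0.20494 + 0.40988 = 0.61482 kg·m².
T = 2π√(I/(mgd)) = 2π√(0.61482/(3.369 × 9.798 × 0.3488)) = 1.452 s.

1.452 s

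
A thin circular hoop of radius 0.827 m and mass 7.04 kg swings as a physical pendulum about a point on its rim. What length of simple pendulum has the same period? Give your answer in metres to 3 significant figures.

1.65 m

The equivalent simple-pendulum length is L_eq = I/(md), where I is about the pivot and d = 0.8270 m.
I_cm = mR² = 4.815 kg·m², so I = I_cm + md² = 4.815 + 4.815 = 9.630 kg·m².
L_eq = 9.630/(7.04 × 0.8270) = 1.65 m.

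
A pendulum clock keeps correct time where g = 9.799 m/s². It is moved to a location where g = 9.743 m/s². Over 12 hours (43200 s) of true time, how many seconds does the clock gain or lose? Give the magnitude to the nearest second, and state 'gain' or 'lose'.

lose 124 s

The clock's period scales as T ∝ 1/√g, so T'/T = √(9.799/9.743) = 1.00287.
In 43200 s of true time the clock registers 43200/1.00287 = 43076.4 s, so it loses 124 s.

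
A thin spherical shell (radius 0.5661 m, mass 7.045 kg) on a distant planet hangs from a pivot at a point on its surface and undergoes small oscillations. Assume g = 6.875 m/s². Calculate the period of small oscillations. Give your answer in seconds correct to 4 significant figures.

2.328 s

I_cm = (2/3)mr² = 1.5051 kg·m². The pivot is at distance d = 0.5661 m from the centre of mass.
By the parallel-axis theorem, I = I_cm + md² = 1.5051 + 2.2577 = 3.7628 kg·m².
T = 2π√(I/(mgd)) = 2π√(3.7628/(7.045 × 6.875 × 0.5661)) = 2.328 s.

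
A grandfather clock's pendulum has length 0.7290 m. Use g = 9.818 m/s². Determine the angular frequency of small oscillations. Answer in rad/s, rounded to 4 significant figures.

ω = √(g/L) = √(9.818/0.7290) = 3.670 rad/s.

3.670 rad/s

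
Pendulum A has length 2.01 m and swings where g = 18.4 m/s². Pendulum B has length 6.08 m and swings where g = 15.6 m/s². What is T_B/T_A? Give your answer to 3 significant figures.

T = 2π√(L/g), so T_B/T_A = √((L_B/g_B)/(L_A/g_A)) = √((6.08/15.6)/(2.01/18.4)) = 1.89.

1.89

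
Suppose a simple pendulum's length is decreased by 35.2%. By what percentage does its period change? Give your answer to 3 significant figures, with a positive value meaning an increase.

-19.5%

T ∝ √L, so T'/T = √(0.6480) = 0.8050.
Percentage change in T = (0.8050 − 1) × 100% = -19.5%.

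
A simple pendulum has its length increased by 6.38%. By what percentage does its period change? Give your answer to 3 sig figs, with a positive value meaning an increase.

3.14%

T ∝ √L, so T'/T = √(1.064) = 1.031.
Percentage change in T = (1.031 − 1) × 100% = 3.14%.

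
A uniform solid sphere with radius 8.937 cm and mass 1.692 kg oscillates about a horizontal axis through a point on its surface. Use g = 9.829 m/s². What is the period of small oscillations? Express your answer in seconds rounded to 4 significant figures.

0.7089 s

I_cm = (2/5)mr² = 0.0054056 kg·m². The pivot is at distance d = 0.08937 m from the centre of mass.
By the parallel-axis theorem, I = I_cm + md² = 0.0054056 + 0.013514 = 0.018920 kg·m².
T = 2π√(I/(mgd)) = 2π√(0.018920/(1.692 × 9.829 × 0.08937)) = 0.7089 s.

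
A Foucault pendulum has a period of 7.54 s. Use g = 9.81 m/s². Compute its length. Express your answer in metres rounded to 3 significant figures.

From T = 2π√(L/g), L = gT²/(4π²) = 9.81 × 7.540²/(4π²) = 14.1 m.

14.1 m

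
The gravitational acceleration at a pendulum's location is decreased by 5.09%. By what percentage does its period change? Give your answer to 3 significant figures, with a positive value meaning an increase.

T ∝ 1/√g, so T'/T = 1/√(0.9491) = 1.026.
Percentage change in T = (1.026 − 1) × 100% = 2.65%.

2.65%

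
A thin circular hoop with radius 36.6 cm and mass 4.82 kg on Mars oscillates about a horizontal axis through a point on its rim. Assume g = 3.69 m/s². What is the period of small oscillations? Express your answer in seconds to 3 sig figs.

2.80 s

I_cm = mr² = 0.6457 kg·m². The pivot is at distance d = 0.366 m from the centre of mass.
By the parallel-axis theorem, I = I_cm + md² = 0.6457 + 0.6457 = 1.291 kg·m².
T = 2π√(I/(mgd)) = 2π√(1.291/(4.82 × 3.69 × 0.366)) = 2.80 s.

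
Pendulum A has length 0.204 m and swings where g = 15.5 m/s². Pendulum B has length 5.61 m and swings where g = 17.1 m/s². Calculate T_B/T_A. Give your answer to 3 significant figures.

4.99

T = 2π√(L/g), so T_B/T_A = √((L_B/g_B)/(L_A/g_A)) = √((5.61/17.1)/(0.204/15.5)) = 4.99.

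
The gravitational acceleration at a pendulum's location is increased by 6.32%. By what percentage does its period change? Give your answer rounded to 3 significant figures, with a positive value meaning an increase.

-3.02%

T ∝ 1/√g, so T'/T = 1/√(1.063) = 0.9698.
Percentage change in T = (0.9698 − 1) × 100% = -3.02%.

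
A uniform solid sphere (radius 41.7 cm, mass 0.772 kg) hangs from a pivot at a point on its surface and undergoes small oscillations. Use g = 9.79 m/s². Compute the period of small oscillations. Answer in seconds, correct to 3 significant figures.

1.53 s

I_cm = (2/5)mr² = 0.05370 kg·m². The pivot is at distance d = 0.417 m from the centre of mass.
By the parallel-axis theorem, I = I_cm + md² = 0.05370 + 0.1342 = 0.1879 kg·m².
T = 2π√(I/(mgd)) = 2π√(0.1879/(0.772 × 9.79 × 0.417)) = 1.53 s.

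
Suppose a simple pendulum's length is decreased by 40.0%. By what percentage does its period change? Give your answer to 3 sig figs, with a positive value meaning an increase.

-22.5%

T ∝ √L, so T'/T = √(0.6000) = 0.7746.
Percentage change in T = (0.7746 − 1) × 100% = -22.5%.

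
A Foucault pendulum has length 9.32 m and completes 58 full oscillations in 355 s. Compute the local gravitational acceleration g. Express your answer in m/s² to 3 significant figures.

9.82 m/s²

T = 355/58 = 6.121 s.
From T = 2π√(L/g), g = 4π²L/T² = 4π² × 9.32/6.121² = 9.82 m/s².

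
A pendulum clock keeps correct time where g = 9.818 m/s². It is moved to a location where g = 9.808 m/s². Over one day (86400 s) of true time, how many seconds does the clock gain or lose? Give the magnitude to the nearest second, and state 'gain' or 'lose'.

lose 44 s

The clock's period scales as T ∝ 1/√g, so T'/T = √(9.818/9.808) = 1.00051.
In 86400 s of true time the clock registers 86400/1.00051 = 86356.0 s, so it loses 44 s.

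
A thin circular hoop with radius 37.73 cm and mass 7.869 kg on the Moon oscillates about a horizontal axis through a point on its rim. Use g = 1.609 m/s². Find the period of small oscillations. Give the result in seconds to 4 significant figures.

I_cm = mr² = 1.1202 kg·m². The pivot is at distance d = 0.3773 m from the centre of mass.
By the parallel-axis theorem, I = I_cm + md² = 1.1202 + 1.1202 = 2.2404 kg·m².
T = 2π√(I/(mgd)) = 2π√(2.2404/(7.869 × 1.609 × 0.3773)) = 4.303 s.

4.303 s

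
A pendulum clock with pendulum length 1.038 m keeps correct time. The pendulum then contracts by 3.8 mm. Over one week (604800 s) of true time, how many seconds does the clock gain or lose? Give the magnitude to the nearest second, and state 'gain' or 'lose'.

T ∝ √L, so T'/T = √(1.03420/1.038) = 0.998168.
In 604800 s of true time the clock registers 604800/0.998168 = 605910.1 s, so it gains 1110 s.

gain 1110 s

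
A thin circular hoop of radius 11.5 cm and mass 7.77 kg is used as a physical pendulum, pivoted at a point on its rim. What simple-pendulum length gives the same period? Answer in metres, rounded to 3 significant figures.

0.230 m

The equivalent simple-pendulum length is L_eq = I/(md), where I is about the pivot and d = 0.1150 m.
I_cm = mR² = 0.1028 kg·m², so I = I_cm + md² = 0.1028 + 0.1028 = 0.2055 kg·m².
L_eq = 0.2055/(7.77 × 0.1150) = 0.230 m.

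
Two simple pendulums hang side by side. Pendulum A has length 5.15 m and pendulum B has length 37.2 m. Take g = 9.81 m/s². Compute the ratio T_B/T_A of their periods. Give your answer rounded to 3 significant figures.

T ∝ √L, so T_B/T_A = √(L_B/L_A) = √(37.2/5.15) = 2.69.

2.69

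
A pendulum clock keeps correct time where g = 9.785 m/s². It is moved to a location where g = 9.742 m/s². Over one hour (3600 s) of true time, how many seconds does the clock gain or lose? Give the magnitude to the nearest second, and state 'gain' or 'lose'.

The clock's period scales as T ∝ 1/√g, so T'/T = √(9.785/9.742) = 1.00220.
In 3600 s of true time the clock registers 3600/1.00220 = 3592.1 s, so it loses 8 s.

lose 8 s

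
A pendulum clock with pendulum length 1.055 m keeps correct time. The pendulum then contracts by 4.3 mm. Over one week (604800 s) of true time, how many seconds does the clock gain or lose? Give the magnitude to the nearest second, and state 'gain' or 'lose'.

gain 1236 s

T ∝ √L, so T'/T = √(1.05070/1.055) = 0.997960.
In 604800 s of true time the clock registers 604800/0.997960 = 606036.3 s, so it gains 1236 s.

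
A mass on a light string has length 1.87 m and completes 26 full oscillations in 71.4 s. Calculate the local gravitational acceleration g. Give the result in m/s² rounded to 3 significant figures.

9.79 m/s²

T = 71.4/26 = 2.746 s.
From T = 2π√(L/g), g = 4π²L/T² = 4π² × 1.87/2.746² = 9.79 m/s².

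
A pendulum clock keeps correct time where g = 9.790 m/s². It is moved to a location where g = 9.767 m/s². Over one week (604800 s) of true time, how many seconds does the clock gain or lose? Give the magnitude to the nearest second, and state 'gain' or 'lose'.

The clock's period scales as T ∝ 1/√g, so T'/T = √(9.790/9.767) = 1.00118.
In 604800 s of true time the clock registers 604800/1.00118 = 604089.1 s, so it loses 711 s.

lose 711 s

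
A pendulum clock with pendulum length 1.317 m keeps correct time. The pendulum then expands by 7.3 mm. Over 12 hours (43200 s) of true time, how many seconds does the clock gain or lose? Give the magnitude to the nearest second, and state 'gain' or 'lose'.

lose 119 s

T ∝ √L, so T'/T = √(1.32430/1.317) = 1.00277.
In 43200 s of true time the clock registers 43200/1.00277 = 43080.8 s, so it loses 119 s.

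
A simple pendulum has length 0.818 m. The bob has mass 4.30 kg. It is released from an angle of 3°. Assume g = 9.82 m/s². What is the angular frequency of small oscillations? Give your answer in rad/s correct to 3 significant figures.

3.46 rad/s

ω = √(g/L) = √(9.82/0.818) = 3.46 rad/s.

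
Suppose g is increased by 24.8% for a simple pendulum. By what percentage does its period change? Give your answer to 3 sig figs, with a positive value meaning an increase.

-10.5%

T ∝ 1/√g, so T'/T = 1/√(1.248) = 0.8951.
Percentage change in T = (0.8951 − 1) × 100% = -10.5%.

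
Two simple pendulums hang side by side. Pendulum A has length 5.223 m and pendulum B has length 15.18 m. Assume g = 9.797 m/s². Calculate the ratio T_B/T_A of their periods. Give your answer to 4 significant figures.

T ∝ √L, so T_B/T_A = √(L_B/L_A) = √(15.18/5.223) = 1.705.

1.705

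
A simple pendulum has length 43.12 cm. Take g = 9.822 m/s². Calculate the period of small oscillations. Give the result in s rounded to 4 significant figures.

1.316 s

T = 2π√(L/g) = 2π√(0.4312/9.822) = 2π × 0.20953 = 1.316 s.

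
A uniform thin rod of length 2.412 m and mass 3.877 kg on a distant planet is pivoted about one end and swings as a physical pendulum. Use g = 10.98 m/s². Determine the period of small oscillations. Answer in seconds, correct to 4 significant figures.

2.404 s

For a physical pendulum T = 2π√(I/(mgd)), with d = 1.2060 m from pivot to centre of mass.
I_cm = mL²/12 = 3.877 × 2.412²/12 = 1.8796 kg·m²; I = I_cm + md² = 1.8796 + 3.877 × 1.2060² = 7.5185 kg·m².
T = 2π√(7.5185/(3.877 × 10.98 × 1.2060)) = 2.404 s.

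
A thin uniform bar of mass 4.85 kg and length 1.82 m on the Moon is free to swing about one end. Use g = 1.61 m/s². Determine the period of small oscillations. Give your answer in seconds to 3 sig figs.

For a physical pendulum T = 2π√(I/(mgd)), with d = 0.9100 m from pivot to centre of mass.
I_cm = mL²/12 = 4.85 × 1.82²/12 = 1.339 kg·m²; I = I_cm + md² = 1.339 + 4.85 × 0.9100² = 5.355 kg·m².
T = 2π√(5.355/(4.85 × 1.61 × 0.9100)) = 5.45 s.

5.45 s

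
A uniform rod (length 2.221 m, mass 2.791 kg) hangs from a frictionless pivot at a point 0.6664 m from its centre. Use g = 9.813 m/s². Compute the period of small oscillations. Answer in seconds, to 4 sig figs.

2.272 s

For a physical pendulum T = 2π√(I/(mgd)), with d = 0.66640 m from pivot to centre of mass.
I_cm = mL²/12 = 2.791 × 2.221²/12 = 1.1473 kg·m²; I = I_cm + md² = 1.1473 + 2.791 × 0.66640² = 2.3867 kg·m².
T = 2π√(2.3867/(2.791 × 9.813 × 0.66640)) = 2.272 s.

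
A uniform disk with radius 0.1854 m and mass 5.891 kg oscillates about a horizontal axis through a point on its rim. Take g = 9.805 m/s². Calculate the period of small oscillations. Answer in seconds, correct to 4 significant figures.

I_cm = ½mr² = 0.10125 kg·m². The pivot is at distance d = 0.1854 m from the centre of mass.
By the parallel-axis theorem, I = I_cm + md² = 0.10125 + 0.20249 = 0.30374 kg·m².
T = 2π√(I/(mgd)) = 2π√(0.30374/(5.891 × 9.805 × 0.1854)) = 1.058 s.

1.058 s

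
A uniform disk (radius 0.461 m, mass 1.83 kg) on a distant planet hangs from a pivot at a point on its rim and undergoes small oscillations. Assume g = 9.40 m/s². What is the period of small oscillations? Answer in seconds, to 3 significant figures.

I_cm = ½mr² = 0.1945 kg·m². The pivot is at distance d = 0.461 m from the centre of mass.
By the parallel-axis theorem, I = I_cm + md² = 0.1945 + 0.3889 = 0.5834 kg·m².
T = 2π√(I/(mgd)) = 2π√(0.5834/(1.83 × 9.40 × 0.461)) = 1.70 s.

1.70 s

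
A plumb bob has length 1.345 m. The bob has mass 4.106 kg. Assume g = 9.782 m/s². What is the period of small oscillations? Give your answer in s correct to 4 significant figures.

T = 2π√(L/g) = 2π√(1.345/9.782) = 2π × 0.37081 = 2.330 s.

2.330 s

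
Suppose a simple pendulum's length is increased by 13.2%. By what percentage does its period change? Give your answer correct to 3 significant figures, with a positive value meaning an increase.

T ∝ √L, so T'/T = √(1.132) = 1.064.
Percentage change in T = (1.064 − 1) × 100% = 6.40%.

6.40%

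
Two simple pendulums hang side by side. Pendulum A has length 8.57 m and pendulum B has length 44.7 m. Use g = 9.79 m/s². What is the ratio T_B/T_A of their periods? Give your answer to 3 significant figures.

T ∝ √L, so T_B/T_A = √(L_B/L_A) = √(44.7/8.57) = 2.28.

2.28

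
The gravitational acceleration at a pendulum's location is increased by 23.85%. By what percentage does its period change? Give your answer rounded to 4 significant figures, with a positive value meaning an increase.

T ∝ 1/√g, so T'/T = 1/√(1.2385) = 0.89857.
Percentage change in T = (0.89857 − 1) × 100% = -10.14%.

-10.14%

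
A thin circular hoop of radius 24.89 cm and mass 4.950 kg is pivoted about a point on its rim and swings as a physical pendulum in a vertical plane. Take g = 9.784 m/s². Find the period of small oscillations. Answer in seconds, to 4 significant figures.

1.417 s

I_cm = mr² = 0.30666 kg·m². The pivot is at distance d = 0.2489 m from the centre of mass.
By the parallel-axis theorem, I = I_cm + md² = 0.30666 + 0.30666 = 0.61332 kg·m².
T = 2π√(I/(mgd)) = 2π√(0.61332/(4.950 × 9.784 × 0.2489)) = 1.417 s.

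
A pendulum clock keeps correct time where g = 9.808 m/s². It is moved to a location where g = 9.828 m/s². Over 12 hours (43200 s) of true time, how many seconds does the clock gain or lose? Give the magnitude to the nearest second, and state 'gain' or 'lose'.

gain 44 s

The clock's period scales as T ∝ 1/√g, so T'/T = √(9.808/9.828) = 0.998982.
In 43200 s of true time the clock registers 43200/0.998982 = 43244.0 s, so it gains 44 s.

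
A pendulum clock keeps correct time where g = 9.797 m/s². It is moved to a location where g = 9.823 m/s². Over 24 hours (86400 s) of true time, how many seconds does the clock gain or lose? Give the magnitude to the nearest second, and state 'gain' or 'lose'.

The clock's period scales as T ∝ 1/√g, so T'/T = √(9.797/9.823) = 0.998676.
In 86400 s of true time the clock registers 86400/0.998676 = 86514.6 s, so it gains 115 s.

gain 115 s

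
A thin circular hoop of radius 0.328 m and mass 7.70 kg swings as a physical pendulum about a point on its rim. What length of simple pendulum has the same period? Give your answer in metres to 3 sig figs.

0.656 m

The equivalent simple-pendulum length is L_eq = I/(md), where I is about the pivot and d = 0.3280 m.
I_cm = mR² = 0.8284 kg·m², so I = I_cm + md² = 0.8284 + 0.8284 = 1.657 kg·m².
L_eq = 1.657/(7.70 × 0.3280) = 0.656 m.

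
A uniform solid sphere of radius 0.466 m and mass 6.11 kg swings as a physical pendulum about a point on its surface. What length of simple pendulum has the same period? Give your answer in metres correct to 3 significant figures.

The equivalent simple-pendulum length is L_eq = I/(md), where I is about the pivot and d = 0.4660 m.
I_cm = (2/5)mR² = 0.5307 kg·m², so I = I_cm + md² = 0.5307 + 1.327 = 1.858 kg·m².
L_eq = 1.858/(6.11 × 0.4660) = 0.652 m.

0.652 m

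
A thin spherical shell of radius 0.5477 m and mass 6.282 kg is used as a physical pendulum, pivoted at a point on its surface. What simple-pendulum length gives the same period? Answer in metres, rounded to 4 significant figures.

0.9128 m

The equivalent simple-pendulum length is L_eq = I/(md), where I is about the pivot and d = 0.54770 m.
I_cm = (2/3)mR² = 1.2563 kg·m², so I = I_cm + md² = 1.2563 + 1.8844 = 3.1407 kg·m².
L_eq = 3.1407/(6.282 × 0.54770) = 0.9128 m.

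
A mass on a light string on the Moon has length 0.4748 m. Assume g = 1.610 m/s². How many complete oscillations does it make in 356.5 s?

T = 2π√(L/g) = 2π√(0.4748/1.610) = 3.4121 s.
Number of complete oscillations = ⌊356.5/3.4121⌋ = ⌊104.48⌋ = 104.

104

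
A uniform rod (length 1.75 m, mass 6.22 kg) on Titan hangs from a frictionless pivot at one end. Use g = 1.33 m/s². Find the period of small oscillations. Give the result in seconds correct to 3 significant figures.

5.88 s

For a physical pendulum T = 2π√(I/(mgd)), with d = 0.8750 m from pivot to centre of mass.
I_cm = mL²/12 = 6.22 × 1.75²/12 = 1.587 kg·m²; I = I_cm + md² = 1.587 + 6.22 × 0.8750² = 6.350 kg·m².
T = 2π√(6.350/(6.22 × 1.33 × 0.8750)) = 5.88 s.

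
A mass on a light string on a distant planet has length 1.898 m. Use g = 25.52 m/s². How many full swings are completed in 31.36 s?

18

T = 2π√(L/g) = 2π√(1.898/25.52) = 1.7135 s.
Number of complete oscillations = ⌊31.36/1.7135⌋ = ⌊18.302⌋ = 18.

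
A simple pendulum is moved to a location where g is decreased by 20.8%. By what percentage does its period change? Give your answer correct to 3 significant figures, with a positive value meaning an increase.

T ∝ 1/√g, so T'/T = 1/√(0.7920) = 1.124.
Percentage change in T = (1.124 − 1) × 100% = 12.4%.

12.4%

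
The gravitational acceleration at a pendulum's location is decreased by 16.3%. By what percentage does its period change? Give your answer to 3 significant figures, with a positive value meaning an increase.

9.30%

T ∝ 1/√g, so T'/T = 1/√(0.8370) = 1.093.
Percentage change in T = (1.093 − 1) × 100% = 9.30%.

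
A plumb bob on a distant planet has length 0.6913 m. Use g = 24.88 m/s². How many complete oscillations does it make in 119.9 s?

114

T = 2π√(L/g) = 2π√(0.6913/24.88) = 1.0473 s.
Number of complete oscillations = ⌊119.9/1.0473⌋ = ⌊114.48⌋ = 114.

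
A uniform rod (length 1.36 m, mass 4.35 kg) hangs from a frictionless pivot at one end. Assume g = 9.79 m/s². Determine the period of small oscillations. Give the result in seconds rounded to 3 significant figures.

1.91 s

For a physical pendulum T = 2π√(I/(mgd)), with d = 0.6800 m from pivot to centre of mass.
I_cm = mL²/12 = 4.35 × 1.36²/12 = 0.6705 kg·m²; I = I_cm + md² = 0.6705 + 4.35 × 0.6800² = 2.682 kg·m².
T = 2π√(2.682/(4.35 × 9.79 × 0.6800)) = 1.91 s.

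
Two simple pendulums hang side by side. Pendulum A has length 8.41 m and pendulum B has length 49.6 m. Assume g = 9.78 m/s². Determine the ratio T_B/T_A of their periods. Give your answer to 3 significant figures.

2.43

T ∝ √L, so T_B/T_A = √(L_B/L_A) = √(49.6/8.41) = 2.43.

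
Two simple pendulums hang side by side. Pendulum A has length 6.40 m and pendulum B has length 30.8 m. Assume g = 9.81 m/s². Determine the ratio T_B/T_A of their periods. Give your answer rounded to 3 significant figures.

T ∝ √L, so T_B/T_A = √(L_B/L_A) = √(30.8/6.40) = 2.19.

2.19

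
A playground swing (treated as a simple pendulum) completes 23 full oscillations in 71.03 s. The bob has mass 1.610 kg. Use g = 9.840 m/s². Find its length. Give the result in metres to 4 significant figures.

2.377 m

T = 71.03/23 = 3.0883 s.
From T = 2π√(L/g), L = gT²/(4π²) = 9.840 × 3.0883²/(4π²) = 2.377 m.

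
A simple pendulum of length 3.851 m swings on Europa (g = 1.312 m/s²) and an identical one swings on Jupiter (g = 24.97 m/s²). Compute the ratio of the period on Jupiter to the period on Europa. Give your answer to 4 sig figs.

T ∝ 1/√g, so T₂/T₁ = √(g₁/g₂) = √(1.312/24.97) = 0.2292.

0.2292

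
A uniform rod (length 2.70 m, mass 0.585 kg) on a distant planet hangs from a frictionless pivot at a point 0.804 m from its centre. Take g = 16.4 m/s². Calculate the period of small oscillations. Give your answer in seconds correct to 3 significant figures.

1.94 s

For a physical pendulum T = 2π√(I/(mgd)), with d = 0.8040 m from pivot to centre of mass.
I_cm = mL²/12 = 0.585 × 2.70²/12 = 0.3554 kg·m²; I = I_cm + md² = 0.3554 + 0.585 × 0.8040² = 0.7335 kg·m².
T = 2π√(0.7335/(0.585 × 16.4 × 0.8040)) = 1.94 s.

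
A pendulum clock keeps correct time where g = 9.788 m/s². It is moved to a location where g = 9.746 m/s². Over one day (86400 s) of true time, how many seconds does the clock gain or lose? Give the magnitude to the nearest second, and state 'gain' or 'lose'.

lose 186 s

The clock's period scales as T ∝ 1/√g, so T'/T = √(9.788/9.746) = 1.00215.
In 86400 s of true time the clock registers 86400/1.00215 = 86214.4 s, so it loses 186 s.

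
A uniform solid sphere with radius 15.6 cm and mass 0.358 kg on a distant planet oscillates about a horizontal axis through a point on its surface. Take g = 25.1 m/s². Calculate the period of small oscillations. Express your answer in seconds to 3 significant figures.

I_cm = (2/5)mr² = 0.003485 kg·m². The pivot is at distance d = 0.156 m from the centre of mass.
By the parallel-axis theorem, I = I_cm + md² = 0.003485 + 0.008712 = 0.01220 kg·m².
T = 2π√(I/(mgd)) = 2π√(0.01220/(0.358 × 25.1 × 0.156)) = 0.586 s.

0.586 s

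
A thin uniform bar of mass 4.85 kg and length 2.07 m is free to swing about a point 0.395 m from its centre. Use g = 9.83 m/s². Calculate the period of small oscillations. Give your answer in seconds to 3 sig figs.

For a physical pendulum T = 2π√(I/(mgd)), with d = 0.3950 m from pivot to centre of mass.
I_cm = mL²/12 = 4.85 × 2.07²/12 = 1.732 kg·m²; I = I_cm + md² = 1.732 + 4.85 × 0.3950² = 2.489 kg·m².
T = 2π√(2.489/(4.85 × 9.83 × 0.3950)) = 2.28 s.

2.28 s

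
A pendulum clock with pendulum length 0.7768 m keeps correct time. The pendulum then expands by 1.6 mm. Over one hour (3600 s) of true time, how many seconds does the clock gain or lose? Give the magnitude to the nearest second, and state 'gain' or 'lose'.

lose 4 s

T ∝ √L, so T'/T = √(0.77840/0.7768) = 1.00103.
In 3600 s of true time the clock registers 3600/1.00103 = 3596.3 s, so it loses 4 s.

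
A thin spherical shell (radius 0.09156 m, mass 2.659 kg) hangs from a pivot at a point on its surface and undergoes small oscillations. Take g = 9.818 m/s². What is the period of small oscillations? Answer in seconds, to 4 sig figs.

0.7833 s

I_cm = (2/3)mr² = 0.014861 kg·m². The pivot is at distance d = 0.09156 m from the centre of mass.
By the parallel-axis theorem, I = I_cm + md² = 0.014861 + 0.022291 = 0.037152 kg·m².
T = 2π√(I/(mgd)) = 2π√(0.037152/(2.659 × 9.818 × 0.09156)) = 0.7833 s.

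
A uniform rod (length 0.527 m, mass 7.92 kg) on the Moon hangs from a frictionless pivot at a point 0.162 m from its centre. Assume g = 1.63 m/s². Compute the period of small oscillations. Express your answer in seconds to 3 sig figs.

2.72 s

For a physical pendulum T = 2π√(I/(mgd)), with d = 0.1620 m from pivot to centre of mass.
I_cm = mL²/12 = 7.92 × 0.527²/12 = 0.1833 kg·m²; I = I_cm + md² = 0.1833 + 7.92 × 0.1620² = 0.3912 kg·m².
T = 2π√(0.3912/(7.92 × 1.63 × 0.1620)) = 2.72 s.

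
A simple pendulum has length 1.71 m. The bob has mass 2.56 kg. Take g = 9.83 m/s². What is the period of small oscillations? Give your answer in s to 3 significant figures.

2.62 s

T = 2π√(L/g) = 2π√(1.71/9.83) = 2π × 0.4171 = 2.62 s.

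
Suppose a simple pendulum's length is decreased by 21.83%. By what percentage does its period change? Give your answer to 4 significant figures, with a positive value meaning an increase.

-11.59%

T ∝ √L, so T'/T = √(0.78170) = 0.88414.
Percentage change in T = (0.88414 − 1) × 100% = -11.59%.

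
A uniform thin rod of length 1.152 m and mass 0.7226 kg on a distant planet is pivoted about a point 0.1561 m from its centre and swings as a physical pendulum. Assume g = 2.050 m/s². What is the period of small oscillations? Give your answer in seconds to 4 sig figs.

For a physical pendulum T = 2π√(I/(mgd)), with d = 0.15610 m from pivot to centre of mass.
I_cm = mL²/12 = 0.7226 × 1.152²/12 = 0.079914 kg·m²; I = I_cm + md² = 0.079914 + 0.7226 × 0.15610² = 0.097522 kg·m².
T = 2π√(0.097522/(0.7226 × 2.050 × 0.15610)) = 4.080 s.

4.080 s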